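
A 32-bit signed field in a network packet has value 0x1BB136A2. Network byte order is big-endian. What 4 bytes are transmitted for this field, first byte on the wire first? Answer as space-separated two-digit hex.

Split into bytes (most-significant first): 1B B1 36 A2.
Big-endian stores the most-significant byte at the lowest address.
So the memory order matches the most-significant-first order: 1B B1 36 A2.

1B B1 36 A2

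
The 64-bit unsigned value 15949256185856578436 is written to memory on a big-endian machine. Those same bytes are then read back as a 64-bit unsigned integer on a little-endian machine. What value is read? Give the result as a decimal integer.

9571185557986564061

15949256185856578436 in 64-bit hexadecimal is 0xDD5723FF8DAED384.
Stored big-endian, the bytes at ascending addresses are DD 57 23 FF 8D AE D3 84.
Read back as little-endian, the first byte is least significant, giving 0x84D3AE8DFF2357DD.
0x84D3AE8DFF2357DD = 9571185557986564061.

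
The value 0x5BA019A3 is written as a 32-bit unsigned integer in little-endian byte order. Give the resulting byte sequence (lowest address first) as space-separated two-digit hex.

A3 19 A0 5B

Split into bytes (most-significant first): 5B A0 19 A3.
In little-endian order the low byte comes first in memory.
So at ascending addresses the bytes are A3 19 A0 5B.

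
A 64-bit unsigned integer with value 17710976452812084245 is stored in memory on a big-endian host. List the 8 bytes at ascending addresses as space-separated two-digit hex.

17710976452812084245 in hexadecimal, padded to 64 bits, is 0xF5CA073F3F2C1415.
Split into bytes (most-significant first): F5 CA 07 3F 3F 2C 14 15.
Big-endian: lowest address holds the most-significant byte.
So the memory order matches the most-significant-first order: F5 CA 07 3F 3F 2C 14 15.

F5 CA 07 3F 3F 2C 14 15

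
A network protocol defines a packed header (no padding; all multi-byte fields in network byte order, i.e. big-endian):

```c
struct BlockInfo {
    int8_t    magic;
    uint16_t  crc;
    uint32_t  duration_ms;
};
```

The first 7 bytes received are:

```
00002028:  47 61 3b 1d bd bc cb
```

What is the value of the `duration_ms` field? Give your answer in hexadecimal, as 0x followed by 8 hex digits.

`duration_ms` follows `magic` (1 B), `crc` (2 B), so it starts at offset 1 + 2 = 3 and occupies 4 bytes.
Bytes at offsets 3..6: 1D BD BC CB.
In big-endian order the high byte comes first in memory.
The bytes are already most-significant first: 0x1DBDBCCB.

0x1DBDBCCB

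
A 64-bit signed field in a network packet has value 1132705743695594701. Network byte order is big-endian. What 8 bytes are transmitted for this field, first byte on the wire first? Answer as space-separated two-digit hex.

1132705743695594701 in hexadecimal, padded to 64 bits, is 0x0FB82DDF600544CD.
Split into bytes (most-significant first): 0F B8 2D DF 60 05 44 CD.
In big-endian order the high byte comes first in memory.
So the memory order matches the most-significant-first order: 0F B8 2D DF 60 05 44 CD.

0F B8 2D DF 60 05 44 CD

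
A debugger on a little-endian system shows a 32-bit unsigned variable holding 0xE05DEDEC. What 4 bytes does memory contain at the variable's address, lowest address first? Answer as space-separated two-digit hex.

EC ED 5D E0

Split into bytes (most-significant first): E0 5D ED EC.
In little-endian order the low byte comes first in memory.
So at ascending addresses the bytes are EC ED 5D E0.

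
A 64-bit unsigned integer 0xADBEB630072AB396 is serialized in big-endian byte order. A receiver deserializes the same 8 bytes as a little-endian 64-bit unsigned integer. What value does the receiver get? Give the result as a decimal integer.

10859069336890818221

Stored big-endian, the bytes at ascending addresses are AD BE B6 30 07 2A B3 96.
Read back as little-endian, the first byte is least significant, giving 0x96B32A0730B6BEAD.
0x96B32A0730B6BEAD = 10859069336890818221.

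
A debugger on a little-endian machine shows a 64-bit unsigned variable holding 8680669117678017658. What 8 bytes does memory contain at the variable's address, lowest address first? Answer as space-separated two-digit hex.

7A DC E6 03 92 EE 77 78

8680669117678017658 in hexadecimal, padded to 64 bits, is 0x7877EE9203E6DC7A.
Split into bytes (most-significant first): 78 77 EE 92 03 E6 DC 7A.
Little-endian: lowest address holds the least-significant byte.
So at ascending addresses the bytes are 7A DC E6 03 92 EE 77 78.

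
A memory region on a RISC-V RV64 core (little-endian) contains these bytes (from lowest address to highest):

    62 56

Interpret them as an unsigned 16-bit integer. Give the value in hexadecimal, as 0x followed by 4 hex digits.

0x5662

In little-endian order the low byte comes first in memory.
Reassemble most-significant byte first: 56 62 → 0x5662.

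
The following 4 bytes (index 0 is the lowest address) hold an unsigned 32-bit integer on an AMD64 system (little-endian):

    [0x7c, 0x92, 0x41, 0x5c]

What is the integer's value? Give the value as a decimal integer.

Little-endian: lowest address holds the least-significant byte.
Reassemble most-significant byte first: 5C 41 92 7C → 0x5C41927C.
0x5C41927C = 1547801212.

1547801212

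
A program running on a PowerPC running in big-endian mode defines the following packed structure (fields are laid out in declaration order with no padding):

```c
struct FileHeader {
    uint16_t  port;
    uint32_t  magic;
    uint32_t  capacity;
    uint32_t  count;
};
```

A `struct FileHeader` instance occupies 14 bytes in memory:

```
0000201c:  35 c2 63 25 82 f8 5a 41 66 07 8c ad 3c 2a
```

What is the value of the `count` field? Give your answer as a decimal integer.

`count` follows `port` (2 B), `magic` (4 B), `capacity` (4 B), so it starts at offset 2 + 4 + 4 = 10 and occupies 4 bytes.
Bytes at offsets 10..13: 8C AD 3C 2A.
Big-endian: lowest address holds the most-significant byte.
The bytes are already most-significant first: 0x8CAD3C2A.
0x8CAD3C2A = 2360163370.

2360163370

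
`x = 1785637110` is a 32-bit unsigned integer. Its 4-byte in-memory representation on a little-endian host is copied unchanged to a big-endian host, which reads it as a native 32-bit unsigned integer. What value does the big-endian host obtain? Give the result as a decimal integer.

4138233450

1785637110 in 32-bit hexadecimal is 0x6A6EA8F6.
Stored little-endian, the bytes at ascending addresses are F6 A8 6E 6A.
Read back as big-endian, the last byte is least significant, giving 0xF6A86E6A.
0xF6A86E6A = 4138233450.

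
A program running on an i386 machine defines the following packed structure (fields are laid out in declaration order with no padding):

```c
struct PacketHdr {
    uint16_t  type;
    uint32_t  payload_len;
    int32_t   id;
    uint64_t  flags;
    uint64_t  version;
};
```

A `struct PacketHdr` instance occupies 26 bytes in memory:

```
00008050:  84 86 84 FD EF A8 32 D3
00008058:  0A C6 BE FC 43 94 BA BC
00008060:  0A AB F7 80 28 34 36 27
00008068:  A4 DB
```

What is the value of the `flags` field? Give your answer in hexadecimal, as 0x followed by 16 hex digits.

0xAB0ABCBA9443FCBE

`flags` follows `type` (2 B), `payload_len` (4 B), `id` (4 B), so it starts at offset 2 + 4 + 4 = 10 and occupies 8 bytes.
Bytes at offsets 10..17: BE FC 43 94 BA BC 0A AB.
Little-endian stores the least-significant byte at the lowest address.
Reassemble most-significant byte first: AB 0A BC BA 94 43 FC BE → 0xAB0ABCBA9443FCBE.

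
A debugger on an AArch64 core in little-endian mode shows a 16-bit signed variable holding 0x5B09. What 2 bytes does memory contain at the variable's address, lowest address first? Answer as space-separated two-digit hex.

Split into bytes (most-significant first): 5B 09.
Little-endian: lowest address holds the least-significant byte.
So at ascending addresses the bytes are 09 5B.

09 5B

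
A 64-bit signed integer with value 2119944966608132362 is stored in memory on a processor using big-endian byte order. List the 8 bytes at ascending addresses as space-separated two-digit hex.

2119944966608132362 in hexadecimal, padded to 64 bits, is 0x1D6B8EB7160E190A.
Split into bytes (most-significant first): 1D 6B 8E B7 16 0E 19 0A.
Big-endian stores the most-significant byte at the lowest address.
So the memory order matches the most-significant-first order: 1D 6B 8E B7 16 0E 19 0A.

1D 6B 8E B7 16 0E 19 0A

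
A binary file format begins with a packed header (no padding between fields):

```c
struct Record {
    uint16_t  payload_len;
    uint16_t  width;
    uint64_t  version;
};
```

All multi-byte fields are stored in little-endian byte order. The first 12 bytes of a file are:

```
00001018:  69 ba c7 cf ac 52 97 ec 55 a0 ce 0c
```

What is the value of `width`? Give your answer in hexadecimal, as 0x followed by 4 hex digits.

`width` follows `payload_len` (2 bytes), so it starts at byte offset 2 and occupies 2 bytes.
Bytes at offsets 2..3: C7 CF.
In little-endian order the low byte comes first in memory.
Reassemble most-significant byte first: CF C7 → 0xCFC7.

0xCFC7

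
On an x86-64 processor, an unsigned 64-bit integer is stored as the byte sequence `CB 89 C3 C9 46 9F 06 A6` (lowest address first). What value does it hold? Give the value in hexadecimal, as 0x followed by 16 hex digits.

Little-endian stores the least-significant byte at the lowest address.
Reassemble most-significant byte first: A6 06 9F 46 C9 C3 89 CB → 0xA6069F46C9C389CB.

0xA6069F46C9C389CB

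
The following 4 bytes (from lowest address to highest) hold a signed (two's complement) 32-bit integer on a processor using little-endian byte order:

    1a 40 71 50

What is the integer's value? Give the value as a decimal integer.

1349599258

Little-endian stores the least-significant byte at the lowest address.
Reassemble most-significant byte first: 50 71 40 1A → 0x5071401A.
0x5071401A = 1349599258.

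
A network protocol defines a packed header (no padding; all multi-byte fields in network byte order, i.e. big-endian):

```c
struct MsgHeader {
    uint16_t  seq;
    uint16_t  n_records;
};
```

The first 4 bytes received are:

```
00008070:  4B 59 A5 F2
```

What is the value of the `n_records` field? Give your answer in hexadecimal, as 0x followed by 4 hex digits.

0xA5F2

`n_records` follows `seq` (2 bytes), so it starts at byte offset 2 and occupies 2 bytes.
Bytes at offsets 2..3: A5 F2.
Big-endian stores the most-significant byte at the lowest address.
The bytes are already most-significant first: 0xA5F2.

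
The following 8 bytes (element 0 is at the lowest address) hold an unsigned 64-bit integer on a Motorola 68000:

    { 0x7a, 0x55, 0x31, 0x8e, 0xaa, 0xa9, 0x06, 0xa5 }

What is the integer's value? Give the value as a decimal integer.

Big-endian stores the most-significant byte at the lowest address.
The bytes are already most-significant first: 0x7A55318EAAA906A5.
0x7A55318EAAA906A5 = 8815006334465935013.

8815006334465935013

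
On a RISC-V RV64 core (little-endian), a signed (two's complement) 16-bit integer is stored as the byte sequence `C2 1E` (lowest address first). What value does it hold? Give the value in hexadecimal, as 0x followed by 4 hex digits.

0x1EC2

Little-endian: lowest address holds the least-significant byte.
Reassemble most-significant byte first: 1E C2 → 0x1EC2.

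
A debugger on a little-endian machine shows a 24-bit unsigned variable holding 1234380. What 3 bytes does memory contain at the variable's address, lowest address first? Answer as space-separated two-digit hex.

CC D5 12

1234380 in hexadecimal, padded to 24 bits, is 0x12D5CC.
Split into bytes (most-significant first): 12 D5 CC.
In little-endian order the low byte comes first in memory.
So at ascending addresses the bytes are CC D5 12.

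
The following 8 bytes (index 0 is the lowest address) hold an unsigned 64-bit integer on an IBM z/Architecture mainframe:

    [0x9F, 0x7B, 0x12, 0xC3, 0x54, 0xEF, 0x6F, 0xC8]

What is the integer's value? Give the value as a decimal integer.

11491799504318853064

Big-endian stores the most-significant byte at the lowest address.
The bytes are already most-significant first: 0x9F7B12C354EF6FC8.
0x9F7B12C354EF6FC8 = 11491799504318853064.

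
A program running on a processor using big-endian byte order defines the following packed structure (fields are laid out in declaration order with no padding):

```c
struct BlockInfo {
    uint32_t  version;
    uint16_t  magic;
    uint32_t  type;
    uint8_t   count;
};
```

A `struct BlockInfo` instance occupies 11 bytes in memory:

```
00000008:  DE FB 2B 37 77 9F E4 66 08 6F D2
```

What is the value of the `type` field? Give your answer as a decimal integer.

3831892079

`type` follows `version` (4 B), `magic` (2 B), so it starts at offset 4 + 2 = 6 and occupies 4 bytes.
Bytes at offsets 6..9: E4 66 08 6F.
Big-endian: lowest address holds the most-significant byte.
The bytes are already most-significant first: 0xE466086F.
0xE466086F = 3831892079.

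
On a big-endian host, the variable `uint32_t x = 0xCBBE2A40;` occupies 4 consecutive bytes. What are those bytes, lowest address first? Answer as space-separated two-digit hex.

Split into bytes (most-significant first): CB BE 2A 40.
In big-endian order the high byte comes first in memory.
So the memory order matches the most-significant-first order: CB BE 2A 40.

CB BE 2A 40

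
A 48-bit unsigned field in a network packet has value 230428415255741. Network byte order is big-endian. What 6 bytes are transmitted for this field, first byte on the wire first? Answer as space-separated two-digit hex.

D1 92 CB D6 64 BD

230428415255741 in hexadecimal, padded to 48 bits, is 0xD192CBD664BD.
Split into bytes (most-significant first): D1 92 CB D6 64 BD.
In big-endian order the high byte comes first in memory.
So the memory order matches the most-significant-first order: D1 92 CB D6 64 BD.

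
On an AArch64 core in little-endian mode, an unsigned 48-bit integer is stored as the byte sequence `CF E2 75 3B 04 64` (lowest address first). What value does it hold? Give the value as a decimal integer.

Little-endian stores the least-significant byte at the lowest address.
Reassemble most-significant byte first: 64 04 3B 75 E2 CF → 0x64043B75E2CF.
0x64043B75E2CF = 109969340228303.

109969340228303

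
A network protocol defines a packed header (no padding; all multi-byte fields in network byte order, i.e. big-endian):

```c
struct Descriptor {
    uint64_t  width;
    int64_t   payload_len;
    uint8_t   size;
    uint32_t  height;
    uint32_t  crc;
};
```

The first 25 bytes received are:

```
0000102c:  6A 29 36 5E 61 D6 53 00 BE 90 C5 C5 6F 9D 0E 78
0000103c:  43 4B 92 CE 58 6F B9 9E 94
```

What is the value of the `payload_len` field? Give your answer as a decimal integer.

`payload_len` follows `width` (8 bytes), so it starts at byte offset 8 and occupies 8 bytes.
Bytes at offsets 8..15: BE 90 C5 C5 6F 9D 0E 78.
In big-endian order the high byte comes first in memory.
The bytes are already most-significant first: 0xBE90C5C56F9D0E78.
Top bit is set, so as a signed 64-bit value this is 0xBE90C5C56F9D0E78 − 2^64 = -4715051358085116296.

-4715051358085116296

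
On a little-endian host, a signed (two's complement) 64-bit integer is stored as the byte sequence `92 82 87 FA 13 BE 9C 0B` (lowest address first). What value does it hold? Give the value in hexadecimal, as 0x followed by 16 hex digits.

In little-endian order the low byte comes first in memory.
Reassemble most-significant byte first: 0B 9C BE 13 FA 87 82 92 → 0x0B9CBE13FA878292.

0x0B9CBE13FA878292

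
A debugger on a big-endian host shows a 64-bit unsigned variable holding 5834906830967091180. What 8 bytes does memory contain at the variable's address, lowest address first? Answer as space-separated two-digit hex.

5834906830967091180 in hexadecimal, padded to 64 bits, is 0x50F9C0D91D4B2FEC.
Split into bytes (most-significant first): 50 F9 C0 D9 1D 4B 2F EC.
Big-endian: lowest address holds the most-significant byte.
So the memory order matches the most-significant-first order: 50 F9 C0 D9 1D 4B 2F EC.

50 F9 C0 D9 1D 4B 2F EC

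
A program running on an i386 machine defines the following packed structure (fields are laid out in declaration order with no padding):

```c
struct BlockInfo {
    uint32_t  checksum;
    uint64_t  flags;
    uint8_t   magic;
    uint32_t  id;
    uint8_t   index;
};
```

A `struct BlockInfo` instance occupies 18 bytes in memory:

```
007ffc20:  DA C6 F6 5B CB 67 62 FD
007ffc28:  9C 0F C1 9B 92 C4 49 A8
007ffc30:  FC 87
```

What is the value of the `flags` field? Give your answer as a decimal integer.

11223268913324386251

`flags` follows `checksum` (4 bytes), so it starts at byte offset 4 and occupies 8 bytes.
Bytes at offsets 4..11: CB 67 62 FD 9C 0F C1 9B.
Little-endian: lowest address holds the least-significant byte.
Reassemble most-significant byte first: 9B C1 0F 9C FD 62 67 CB → 0x9BC10F9CFD6267CB.
0x9BC10F9CFD6267CB = 11223268913324386251.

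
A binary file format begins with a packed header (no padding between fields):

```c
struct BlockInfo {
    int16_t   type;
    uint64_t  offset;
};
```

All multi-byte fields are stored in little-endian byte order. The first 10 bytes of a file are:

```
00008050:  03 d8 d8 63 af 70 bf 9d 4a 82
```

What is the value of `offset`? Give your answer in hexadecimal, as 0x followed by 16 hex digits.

0x824A9DBF70AF63D8

`offset` follows `type` (2 bytes), so it starts at byte offset 2 and occupies 8 bytes.
Bytes at offsets 2..9: D8 63 AF 70 BF 9D 4A 82.
In little-endian order the low byte comes first in memory.
Reassemble most-significant byte first: 82 4A 9D BF 70 AF 63 D8 → 0x824A9DBF70AF63D8.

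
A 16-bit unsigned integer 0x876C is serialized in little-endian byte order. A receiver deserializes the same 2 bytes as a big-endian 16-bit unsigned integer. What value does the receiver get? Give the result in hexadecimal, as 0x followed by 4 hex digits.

Stored little-endian, the bytes at ascending addresses are 6C 87.
Read back as big-endian, the last byte is least significant, giving 0x6C87.

0x6C87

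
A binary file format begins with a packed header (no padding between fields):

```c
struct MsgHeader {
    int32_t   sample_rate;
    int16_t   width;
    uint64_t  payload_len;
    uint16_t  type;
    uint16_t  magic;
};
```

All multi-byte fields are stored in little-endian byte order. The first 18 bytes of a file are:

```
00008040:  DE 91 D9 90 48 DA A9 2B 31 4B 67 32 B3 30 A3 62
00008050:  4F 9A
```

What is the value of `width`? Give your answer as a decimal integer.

`width` follows `sample_rate` (4 bytes), so it starts at byte offset 4 and occupies 2 bytes.
Bytes at offsets 4..5: 48 DA.
Little-endian stores the least-significant byte at the lowest address.
Reassemble most-significant byte first: DA 48 → 0xDA48.
Top bit is set, so as a signed 16-bit value this is 0xDA48 − 2^16 = -9656.

-9656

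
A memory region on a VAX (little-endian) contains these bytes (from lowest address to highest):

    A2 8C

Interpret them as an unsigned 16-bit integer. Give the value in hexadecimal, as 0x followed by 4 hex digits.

0x8CA2

In little-endian order the low byte comes first in memory.
Reassemble most-significant byte first: 8C A2 → 0x8CA2.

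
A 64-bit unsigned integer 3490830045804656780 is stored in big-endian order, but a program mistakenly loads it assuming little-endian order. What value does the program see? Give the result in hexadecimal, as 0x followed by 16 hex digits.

3490830045804656780 in 64-bit hexadecimal is 0x3071EB6E7372788C.
Stored big-endian, the bytes at ascending addresses are 30 71 EB 6E 73 72 78 8C.
Read back as little-endian, the first byte is least significant, giving 0x8C7872736EEB7130.

0x8C7872736EEB7130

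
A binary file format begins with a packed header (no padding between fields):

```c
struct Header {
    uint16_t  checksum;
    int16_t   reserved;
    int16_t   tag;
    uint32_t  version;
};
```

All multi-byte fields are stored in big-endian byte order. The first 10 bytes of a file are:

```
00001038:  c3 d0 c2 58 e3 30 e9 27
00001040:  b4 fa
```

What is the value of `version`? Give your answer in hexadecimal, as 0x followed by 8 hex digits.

0xE927B4FA

`version` follows `checksum` (2 B), `reserved` (2 B), `tag` (2 B), so it starts at offset 2 + 2 + 2 = 6 and occupies 4 bytes.
Bytes at offsets 6..9: E9 27 B4 FA.
Big-endian: lowest address holds the most-significant byte.
The bytes are already most-significant first: 0xE927B4FA.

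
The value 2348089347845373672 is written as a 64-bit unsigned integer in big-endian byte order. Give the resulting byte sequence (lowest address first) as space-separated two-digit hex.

20 96 16 D2 37 33 BE E8

2348089347845373672 in hexadecimal, padded to 64 bits, is 0x209616D23733BEE8.
Split into bytes (most-significant first): 20 96 16 D2 37 33 BE E8.
Big-endian stores the most-significant byte at the lowest address.
So the memory order matches the most-significant-first order: 20 96 16 D2 37 33 BE E8.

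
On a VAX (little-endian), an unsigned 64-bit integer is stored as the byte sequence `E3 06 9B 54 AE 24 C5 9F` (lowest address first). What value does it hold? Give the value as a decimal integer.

11512648353604896483

Little-endian: lowest address holds the least-significant byte.
Reassemble most-significant byte first: 9F C5 24 AE 54 9B 06 E3 → 0x9FC524AE549B06E3.
0x9FC524AE549B06E3 = 11512648353604896483.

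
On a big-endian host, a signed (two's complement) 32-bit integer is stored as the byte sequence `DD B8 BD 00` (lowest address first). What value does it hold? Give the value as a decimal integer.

-575095552

Big-endian: lowest address holds the most-significant byte.
The bytes are already most-significant first: 0xDDB8BD00.
Top bit is set, so as a signed 32-bit value this is 0xDDB8BD00 − 2^32 = -575095552.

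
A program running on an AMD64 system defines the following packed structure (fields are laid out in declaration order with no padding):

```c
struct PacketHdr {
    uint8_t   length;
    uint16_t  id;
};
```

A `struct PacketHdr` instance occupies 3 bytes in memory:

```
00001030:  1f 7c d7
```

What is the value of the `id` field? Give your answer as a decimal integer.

55164

`id` follows `length` (1 byte), so it starts at byte offset 1 and occupies 2 bytes.
Bytes at offsets 1..2: 7C D7.
In little-endian order the low byte comes first in memory.
Reassemble most-significant byte first: D7 7C → 0xD77C.
0xD77C = 55164.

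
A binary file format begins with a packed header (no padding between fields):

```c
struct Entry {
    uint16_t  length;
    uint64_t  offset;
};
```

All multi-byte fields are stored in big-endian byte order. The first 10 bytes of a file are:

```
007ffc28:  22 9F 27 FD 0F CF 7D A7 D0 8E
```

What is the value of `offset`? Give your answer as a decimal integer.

2881476720427782286

`offset` follows `length` (2 bytes), so it starts at byte offset 2 and occupies 8 bytes.
Bytes at offsets 2..9: 27 FD 0F CF 7D A7 D0 8E.
Big-endian: lowest address holds the most-significant byte.
The bytes are already most-significant first: 0x27FD0FCF7DA7D08E.
0x27FD0FCF7DA7D08E = 2881476720427782286.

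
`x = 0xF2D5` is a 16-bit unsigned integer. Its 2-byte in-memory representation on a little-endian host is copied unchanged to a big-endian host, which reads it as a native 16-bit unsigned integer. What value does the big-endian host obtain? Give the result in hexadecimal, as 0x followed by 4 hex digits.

Stored little-endian, the bytes at ascending addresses are D5 F2.
Read back as big-endian, the last byte is least significant, giving 0xD5F2.

0xD5F2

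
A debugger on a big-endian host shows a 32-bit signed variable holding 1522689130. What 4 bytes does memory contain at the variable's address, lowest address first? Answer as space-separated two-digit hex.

1522689130 in hexadecimal, padded to 32 bits, is 0x5AC2646A.
Split into bytes (most-significant first): 5A C2 64 6A.
Big-endian stores the most-significant byte at the lowest address.
So the memory order matches the most-significant-first order: 5A C2 64 6A.

5A C2 64 6A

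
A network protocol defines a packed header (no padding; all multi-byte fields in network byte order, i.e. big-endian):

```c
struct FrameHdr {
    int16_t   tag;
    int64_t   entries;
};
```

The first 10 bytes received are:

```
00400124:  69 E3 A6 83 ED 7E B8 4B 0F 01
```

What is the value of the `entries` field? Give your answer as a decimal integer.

`entries` follows `tag` (2 bytes), so it starts at byte offset 2 and occupies 8 bytes.
Bytes at offsets 2..9: A6 83 ED 7E B8 4B 0F 01.
In big-endian order the high byte comes first in memory.
The bytes are already most-significant first: 0xA683ED7EB84B0F01.
Top bit is set, so as a signed 64-bit value this is 0xA683ED7EB84B0F01 − 2^64 = -6448049112950829311.

-6448049112950829311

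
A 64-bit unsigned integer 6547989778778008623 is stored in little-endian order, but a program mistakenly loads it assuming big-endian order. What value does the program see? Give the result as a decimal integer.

3435388707671301978

6547989778778008623 in 64-bit hexadecimal is 0x5ADF2202D4F3AC2F.
Stored little-endian, the bytes at ascending addresses are 2F AC F3 D4 02 22 DF 5A.
Read back as big-endian, the last byte is least significant, giving 0x2FACF3D40222DF5A.
0x2FACF3D40222DF5A = 3435388707671301978.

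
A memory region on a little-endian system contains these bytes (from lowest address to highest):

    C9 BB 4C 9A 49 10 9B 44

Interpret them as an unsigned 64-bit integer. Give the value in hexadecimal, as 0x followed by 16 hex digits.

Little-endian: lowest address holds the least-significant byte.
Reassemble most-significant byte first: 44 9B 10 49 9A 4C BB C9 → 0x449B10499A4CBBC9.

0x449B10499A4CBBC9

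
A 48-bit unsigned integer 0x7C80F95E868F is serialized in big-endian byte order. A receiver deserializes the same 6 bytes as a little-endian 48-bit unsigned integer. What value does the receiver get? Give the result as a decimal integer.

157807281799292

Stored big-endian, the bytes at ascending addresses are 7C 80 F9 5E 86 8F.
Read back as little-endian, the first byte is least significant, giving 0x8F865EF9807C.
0x8F865EF9807C = 157807281799292.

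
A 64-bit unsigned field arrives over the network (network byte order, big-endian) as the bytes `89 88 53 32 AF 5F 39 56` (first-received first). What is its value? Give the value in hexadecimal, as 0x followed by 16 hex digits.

Big-endian: lowest address holds the most-significant byte.
The bytes are already most-significant first: 0x89885332AF5F3956.

0x89885332AF5F3956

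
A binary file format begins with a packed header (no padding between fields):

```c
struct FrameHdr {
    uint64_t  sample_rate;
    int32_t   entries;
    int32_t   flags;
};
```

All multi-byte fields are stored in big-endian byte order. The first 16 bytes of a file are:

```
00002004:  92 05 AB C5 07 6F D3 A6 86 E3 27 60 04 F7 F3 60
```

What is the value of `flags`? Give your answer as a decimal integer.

`flags` follows `sample_rate` (8 B), `entries` (4 B), so it starts at offset 8 + 4 = 12 and occupies 4 bytes.
Bytes at offsets 12..15: 04 F7 F3 60.
In big-endian order the high byte comes first in memory.
The bytes are already most-significant first: 0x04F7F360.
0x04F7F360 = 83358560.

83358560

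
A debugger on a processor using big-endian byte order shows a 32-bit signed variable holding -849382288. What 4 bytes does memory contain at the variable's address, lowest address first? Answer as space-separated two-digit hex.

CD 5F 74 70

Two's complement of -849382288 in 32 bits: 849382288 = 0x32A08B90; invert → 0xCD5F746F; add 1 → 0xCD5F7470.
Split into bytes (most-significant first): CD 5F 74 70.
In big-endian order the high byte comes first in memory.
So the memory order matches the most-significant-first order: CD 5F 74 70.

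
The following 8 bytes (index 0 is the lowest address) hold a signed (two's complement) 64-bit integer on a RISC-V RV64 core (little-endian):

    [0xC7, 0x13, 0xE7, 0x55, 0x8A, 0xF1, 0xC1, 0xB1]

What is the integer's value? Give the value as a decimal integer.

-5637959682042162233

In little-endian order the low byte comes first in memory.
Reassemble most-significant byte first: B1 C1 F1 8A 55 E7 13 C7 → 0xB1C1F18A55E713C7.
Top bit is set, so as a signed 64-bit value this is 0xB1C1F18A55E713C7 − 2^64 = -5637959682042162233.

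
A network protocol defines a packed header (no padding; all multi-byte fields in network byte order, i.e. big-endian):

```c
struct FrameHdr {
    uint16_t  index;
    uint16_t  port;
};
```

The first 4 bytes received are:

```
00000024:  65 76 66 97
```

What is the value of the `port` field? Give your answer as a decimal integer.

26263

`port` follows `index` (2 bytes), so it starts at byte offset 2 and occupies 2 bytes.
Bytes at offsets 2..3: 66 97.
In big-endian order the high byte comes first in memory.
The bytes are already most-significant first: 0x6697.
0x6697 = 26263.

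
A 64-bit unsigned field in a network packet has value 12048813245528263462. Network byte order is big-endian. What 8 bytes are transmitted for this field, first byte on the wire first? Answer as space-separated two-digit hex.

A7 35 FB CF 38 BB CB 26

12048813245528263462 in hexadecimal, padded to 64 bits, is 0xA735FBCF38BBCB26.
Split into bytes (most-significant first): A7 35 FB CF 38 BB CB 26.
In big-endian order the high byte comes first in memory.
So the memory order matches the most-significant-first order: A7 35 FB CF 38 BB CB 26.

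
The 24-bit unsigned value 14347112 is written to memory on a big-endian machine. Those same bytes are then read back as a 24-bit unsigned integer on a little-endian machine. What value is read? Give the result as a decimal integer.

6876122

14347112 in 24-bit hexadecimal is 0xDAEB68.
Stored big-endian, the bytes at ascending addresses are DA EB 68.
Read back as little-endian, the first byte is least significant, giving 0x68EBDA.
0x68EBDA = 6876122.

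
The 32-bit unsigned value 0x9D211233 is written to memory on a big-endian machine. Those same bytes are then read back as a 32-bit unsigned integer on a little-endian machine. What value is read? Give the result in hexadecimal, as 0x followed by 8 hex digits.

0x3312219D

Stored big-endian, the bytes at ascending addresses are 9D 21 12 33.
Read back as little-endian, the first byte is least significant, giving 0x3312219D.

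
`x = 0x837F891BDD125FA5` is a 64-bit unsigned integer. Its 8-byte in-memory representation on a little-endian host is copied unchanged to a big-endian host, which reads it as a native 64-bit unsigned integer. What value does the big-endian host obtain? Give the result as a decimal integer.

11916263879904690051

Stored little-endian, the bytes at ascending addresses are A5 5F 12 DD 1B 89 7F 83.
Read back as big-endian, the last byte is least significant, giving 0xA55F12DD1B897F83.
0xA55F12DD1B897F83 = 11916263879904690051.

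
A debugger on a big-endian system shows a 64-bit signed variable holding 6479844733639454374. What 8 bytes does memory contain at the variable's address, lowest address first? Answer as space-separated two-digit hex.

6479844733639454374 in hexadecimal, padded to 64 bits, is 0x59ED08741C43EEA6.
Split into bytes (most-significant first): 59 ED 08 74 1C 43 EE A6.
In big-endian order the high byte comes first in memory.
So the memory order matches the most-significant-first order: 59 ED 08 74 1C 43 EE A6.

59 ED 08 74 1C 43 EE A6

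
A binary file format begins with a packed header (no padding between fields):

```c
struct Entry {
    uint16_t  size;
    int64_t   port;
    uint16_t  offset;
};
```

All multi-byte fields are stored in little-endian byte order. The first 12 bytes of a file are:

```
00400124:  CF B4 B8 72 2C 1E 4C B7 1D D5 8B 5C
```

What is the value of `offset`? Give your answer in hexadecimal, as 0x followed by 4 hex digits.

0x5C8B

`offset` follows `size` (2 B), `port` (8 B), so it starts at offset 2 + 8 = 10 and occupies 2 bytes.
Bytes at offsets 10..11: 8B 5C.
In little-endian order the low byte comes first in memory.
Reassemble most-significant byte first: 5C 8B → 0x5C8B.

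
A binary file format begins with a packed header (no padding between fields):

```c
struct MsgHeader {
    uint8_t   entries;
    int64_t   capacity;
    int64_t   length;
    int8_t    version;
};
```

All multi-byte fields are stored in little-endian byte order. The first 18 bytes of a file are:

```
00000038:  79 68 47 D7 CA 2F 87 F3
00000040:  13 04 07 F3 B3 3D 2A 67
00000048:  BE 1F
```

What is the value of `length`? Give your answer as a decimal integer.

-4726762839401625852

`length` follows `entries` (1 B), `capacity` (8 B), so it starts at offset 1 + 8 = 9 and occupies 8 bytes.
Bytes at offsets 9..16: 04 07 F3 B3 3D 2A 67 BE.
In little-endian order the low byte comes first in memory.
Reassemble most-significant byte first: BE 67 2A 3D B3 F3 07 04 → 0xBE672A3DB3F30704.
Top bit is set, so as a signed 64-bit value this is 0xBE672A3DB3F30704 − 2^64 = -4726762839401625852.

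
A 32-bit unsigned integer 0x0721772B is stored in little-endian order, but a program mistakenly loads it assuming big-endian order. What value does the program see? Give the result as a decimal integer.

Stored little-endian, the bytes at ascending addresses are 2B 77 21 07.
Read back as big-endian, the last byte is least significant, giving 0x2B772107.
0x2B772107 = 729227527.

729227527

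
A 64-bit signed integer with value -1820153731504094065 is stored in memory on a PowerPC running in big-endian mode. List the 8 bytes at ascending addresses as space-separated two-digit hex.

Two's complement of -1820153731504094065 in 64 bits: 1820153731504094065 = 0x19427C2CDAE73B71; invert → 0xE6BD83D32518C48E; add 1 → 0xE6BD83D32518C48F.
Split into bytes (most-significant first): E6 BD 83 D3 25 18 C4 8F.
Big-endian stores the most-significant byte at the lowest address.
So the memory order matches the most-significant-first order: E6 BD 83 D3 25 18 C4 8F.

E6 BD 83 D3 25 18 C4 8F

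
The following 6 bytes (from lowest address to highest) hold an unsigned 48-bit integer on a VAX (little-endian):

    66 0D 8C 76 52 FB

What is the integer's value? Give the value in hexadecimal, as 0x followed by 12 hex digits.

0xFB52768C0D66

Little-endian stores the least-significant byte at the lowest address.
Reassemble most-significant byte first: FB 52 76 8C 0D 66 → 0xFB52768C0D66.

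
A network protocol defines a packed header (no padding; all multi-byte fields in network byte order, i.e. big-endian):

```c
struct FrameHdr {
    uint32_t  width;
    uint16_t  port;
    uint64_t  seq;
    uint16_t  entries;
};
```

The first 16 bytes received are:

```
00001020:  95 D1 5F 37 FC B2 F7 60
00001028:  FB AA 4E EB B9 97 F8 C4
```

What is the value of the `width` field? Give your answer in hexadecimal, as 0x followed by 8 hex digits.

`width` is the first field, at byte offset 0, occupying 4 bytes.
Bytes at offsets 0..3: 95 D1 5F 37.
In big-endian order the high byte comes first in memory.
The bytes are already most-significant first: 0x95D15F37.

0x95D15F37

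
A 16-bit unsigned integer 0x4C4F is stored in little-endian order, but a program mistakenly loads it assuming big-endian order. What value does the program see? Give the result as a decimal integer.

Stored little-endian, the bytes at ascending addresses are 4F 4C.
Read back as big-endian, the last byte is least significant, giving 0x4F4C.
0x4F4C = 20300.

20300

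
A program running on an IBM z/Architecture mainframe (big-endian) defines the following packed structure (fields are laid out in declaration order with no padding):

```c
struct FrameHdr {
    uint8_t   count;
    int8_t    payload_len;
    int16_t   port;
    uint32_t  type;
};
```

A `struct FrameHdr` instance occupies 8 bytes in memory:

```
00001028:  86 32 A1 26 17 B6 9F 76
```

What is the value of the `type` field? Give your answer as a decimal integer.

`type` follows `count` (1 B), `payload_len` (1 B), `port` (2 B), so it starts at offset 1 + 1 + 2 = 4 and occupies 4 bytes.
Bytes at offsets 4..7: 17 B6 9F 76.
Big-endian stores the most-significant byte at the lowest address.
The bytes are already most-significant first: 0x17B69F76.
0x17B69F76 = 397844342.

397844342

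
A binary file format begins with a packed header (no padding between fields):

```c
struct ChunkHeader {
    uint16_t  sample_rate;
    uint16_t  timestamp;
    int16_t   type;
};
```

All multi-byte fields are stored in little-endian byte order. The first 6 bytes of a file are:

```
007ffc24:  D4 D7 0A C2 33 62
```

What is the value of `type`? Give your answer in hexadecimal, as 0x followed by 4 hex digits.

0x6233

`type` follows `sample_rate` (2 B), `timestamp` (2 B), so it starts at offset 2 + 2 = 4 and occupies 2 bytes.
Bytes at offsets 4..5: 33 62.
In little-endian order the low byte comes first in memory.
Reassemble most-significant byte first: 62 33 → 0x6233.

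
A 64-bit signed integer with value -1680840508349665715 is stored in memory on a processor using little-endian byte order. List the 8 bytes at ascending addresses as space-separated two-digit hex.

4D 2E BB 8F 76 74 AC E8

Two's complement of -1680840508349665715 in 64 bits: 1680840508349665715 = 0x17538B897044D1B3; invert → 0xE8AC74768FBB2E4C; add 1 → 0xE8AC74768FBB2E4D.
Split into bytes (most-significant first): E8 AC 74 76 8F BB 2E 4D.
In little-endian order the low byte comes first in memory.
So at ascending addresses the bytes are 4D 2E BB 8F 76 74 AC E8.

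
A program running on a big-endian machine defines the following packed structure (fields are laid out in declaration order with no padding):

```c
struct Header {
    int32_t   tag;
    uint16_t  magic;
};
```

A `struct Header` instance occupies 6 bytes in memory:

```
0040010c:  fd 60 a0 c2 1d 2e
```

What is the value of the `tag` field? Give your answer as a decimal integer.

`tag` is the first field, at byte offset 0, occupying 4 bytes.
Bytes at offsets 0..3: FD 60 A0 C2.
Big-endian stores the most-significant byte at the lowest address.
The bytes are already most-significant first: 0xFD60A0C2.
Top bit is set, so as a signed 32-bit value this is 0xFD60A0C2 − 2^32 = -43999038.

-43999038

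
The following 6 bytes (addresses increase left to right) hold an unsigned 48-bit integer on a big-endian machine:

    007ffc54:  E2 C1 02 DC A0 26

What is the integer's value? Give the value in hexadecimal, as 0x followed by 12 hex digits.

Big-endian stores the most-significant byte at the lowest address.
The bytes are already most-significant first: 0xE2C102DCA026.

0xE2C102DCA026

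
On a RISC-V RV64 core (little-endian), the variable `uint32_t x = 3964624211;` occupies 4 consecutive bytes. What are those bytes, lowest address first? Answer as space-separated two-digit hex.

53 5D 4F EC

3964624211 in hexadecimal, padded to 32 bits, is 0xEC4F5D53.
Split into bytes (most-significant first): EC 4F 5D 53.
In little-endian order the low byte comes first in memory.
So at ascending addresses the bytes are 53 5D 4F EC.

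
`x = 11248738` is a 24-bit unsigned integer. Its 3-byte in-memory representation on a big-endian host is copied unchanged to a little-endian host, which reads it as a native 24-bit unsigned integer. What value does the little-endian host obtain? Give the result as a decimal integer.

11248738 in 24-bit hexadecimal is 0xABA462.
Stored big-endian, the bytes at ascending addresses are AB A4 62.
Read back as little-endian, the first byte is least significant, giving 0x62A4AB.
0x62A4AB = 6464683.

6464683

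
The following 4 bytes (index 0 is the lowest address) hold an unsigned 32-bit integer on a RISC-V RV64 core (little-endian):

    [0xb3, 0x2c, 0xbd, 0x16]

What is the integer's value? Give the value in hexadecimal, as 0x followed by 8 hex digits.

0x16BD2CB3

In little-endian order the low byte comes first in memory.
Reassemble most-significant byte first: 16 BD 2C B3 → 0x16BD2CB3.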